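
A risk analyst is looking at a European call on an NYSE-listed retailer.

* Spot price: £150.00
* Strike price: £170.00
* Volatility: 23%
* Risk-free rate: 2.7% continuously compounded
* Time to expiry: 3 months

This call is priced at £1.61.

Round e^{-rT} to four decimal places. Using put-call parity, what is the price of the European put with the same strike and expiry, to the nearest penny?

exp(−rT) = exp(−0.027·0.25) = 0.9933
Put-call parity: C − P = S − K·e^(−rT) = 150 − 170·0.9933 = 150 − 168.8610 = -18.8610
P = C − (C − P) = 1.61 − (-18.8610) = 20.4710

£20.47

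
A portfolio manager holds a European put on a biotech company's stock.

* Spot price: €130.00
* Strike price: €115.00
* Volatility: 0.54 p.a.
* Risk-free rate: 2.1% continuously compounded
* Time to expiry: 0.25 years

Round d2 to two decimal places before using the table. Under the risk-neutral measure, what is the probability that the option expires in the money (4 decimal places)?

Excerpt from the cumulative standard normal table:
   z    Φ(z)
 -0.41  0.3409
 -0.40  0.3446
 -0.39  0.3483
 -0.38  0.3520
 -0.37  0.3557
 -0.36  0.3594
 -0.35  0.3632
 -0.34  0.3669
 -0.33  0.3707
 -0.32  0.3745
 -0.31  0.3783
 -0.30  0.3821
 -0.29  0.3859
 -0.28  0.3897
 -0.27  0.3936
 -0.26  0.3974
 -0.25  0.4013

0.3669

σ√T = 0.54 × 0.5000 = 0.2700
ln(S/K) + (r + σ²/2)T = ln(130/115) + (0.021 + 0.54²/2)·0.25 = 0.1226 + 0.0417 = 0.1643
d₁ = 0.1643 / 0.2700 = 0.6085 → 0.61
d₂ = d₁ − σ√T = 0.6085 − 0.2700 = 0.3385 → 0.34
Risk-neutral Pr[S_T < K] = N(−d₂) = N(-0.34) = 0.3669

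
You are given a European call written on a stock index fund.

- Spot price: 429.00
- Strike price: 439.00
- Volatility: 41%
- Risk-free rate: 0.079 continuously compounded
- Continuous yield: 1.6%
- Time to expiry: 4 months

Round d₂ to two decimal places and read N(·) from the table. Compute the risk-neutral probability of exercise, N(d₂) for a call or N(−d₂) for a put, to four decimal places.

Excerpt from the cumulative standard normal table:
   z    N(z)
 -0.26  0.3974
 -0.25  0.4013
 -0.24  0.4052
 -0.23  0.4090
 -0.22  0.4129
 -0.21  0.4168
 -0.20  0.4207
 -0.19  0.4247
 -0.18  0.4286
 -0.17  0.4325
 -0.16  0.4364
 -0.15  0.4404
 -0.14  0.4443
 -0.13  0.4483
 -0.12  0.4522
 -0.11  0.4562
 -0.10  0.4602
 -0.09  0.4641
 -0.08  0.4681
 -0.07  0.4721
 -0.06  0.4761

0.4483

σ√T = 0.41·√0.3333 = 0.2367
d₁ = [ln(429/439) + (0.079 − 0.016 + ½·0.41²)·0.3333] / (σ√T) = (-0.0230 + 0.0490) / 0.2367 = 0.1097 which rounds to 0.11
d₂ = 0.1097 − 0.2367 = -0.1270 which rounds to -0.13
Pr(exercise) under Q = N(d₂) = 0.4483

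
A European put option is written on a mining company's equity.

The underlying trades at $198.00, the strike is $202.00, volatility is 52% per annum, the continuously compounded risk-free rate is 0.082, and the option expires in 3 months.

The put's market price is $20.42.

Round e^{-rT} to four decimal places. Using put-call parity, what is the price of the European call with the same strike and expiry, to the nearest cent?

$20.52

e^(−rT) = e^(−0.082·0.25) = 0.9797
Put-call parity: C − P = S − K·e^(−rT) = 198 − 202·0.9797 = 198 − 197.8994 = 0.1006
C = P + (C − P) = 20.42 + (0.1006) = 20.5206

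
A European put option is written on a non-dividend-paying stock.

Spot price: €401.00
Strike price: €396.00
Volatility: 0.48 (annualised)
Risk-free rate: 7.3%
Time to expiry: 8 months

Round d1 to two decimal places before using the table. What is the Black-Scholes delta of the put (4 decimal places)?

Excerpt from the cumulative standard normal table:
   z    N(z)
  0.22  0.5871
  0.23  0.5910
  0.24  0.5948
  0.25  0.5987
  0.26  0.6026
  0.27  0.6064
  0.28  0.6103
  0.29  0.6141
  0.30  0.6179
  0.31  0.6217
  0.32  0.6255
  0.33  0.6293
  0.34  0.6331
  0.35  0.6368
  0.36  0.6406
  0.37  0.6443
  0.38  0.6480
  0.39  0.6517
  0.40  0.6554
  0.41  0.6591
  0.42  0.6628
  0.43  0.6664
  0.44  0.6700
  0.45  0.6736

T = 0.6667;  σ√T = 0.3919
d₁ = [ln(401/396) + (0.073 + 0.48²/2)·0.6667] / 0.3919 = [0.0125 + 0.1255] / 0.3919 = 0.3521 which rounds to 0.35
N(d₁) = N(0.35) = 0.6368
Δ_put = N(d₁) − 1 = 0.6368 − 1 = -0.3632

-0.3632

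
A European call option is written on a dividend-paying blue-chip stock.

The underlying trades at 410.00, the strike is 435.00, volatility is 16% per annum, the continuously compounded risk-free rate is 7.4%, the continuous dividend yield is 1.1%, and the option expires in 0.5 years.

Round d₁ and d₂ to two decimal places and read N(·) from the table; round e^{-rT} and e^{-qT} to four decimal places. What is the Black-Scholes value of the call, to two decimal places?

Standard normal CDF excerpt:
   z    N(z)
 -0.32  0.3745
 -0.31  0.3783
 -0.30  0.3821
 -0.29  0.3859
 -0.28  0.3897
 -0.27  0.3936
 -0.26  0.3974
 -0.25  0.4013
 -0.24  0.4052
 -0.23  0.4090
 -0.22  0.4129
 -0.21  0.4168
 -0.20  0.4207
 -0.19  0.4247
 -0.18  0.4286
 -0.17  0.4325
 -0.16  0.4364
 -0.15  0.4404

T = 0.5;  σ√T = 0.1131
ln(S/K) + (r − q + σ²/2)T = ln(410/435) + (0.074 − 0.011 + 0.16²/2)·0.5 = -0.0592 + 0.0379 = -0.0213
d₁ = -0.0213 / 0.1131 = -0.1882 → -0.19
d₂ = d₁ − σ√T = -0.1882 − 0.1131 = -0.3013 → -0.30
e^(−qT) = e^(−0.011·0.5) = 0.9945;  e^(−rT) = e^(−0.074·0.5) = 0.9637
C = 410·0.9945·N(-0.19) − 435·0.9637·N(-0.30) = 410·0.9945·0.4247 − 435·0.9637·0.3821 = 173.1693 − 160.1799 = 12.9894

12.99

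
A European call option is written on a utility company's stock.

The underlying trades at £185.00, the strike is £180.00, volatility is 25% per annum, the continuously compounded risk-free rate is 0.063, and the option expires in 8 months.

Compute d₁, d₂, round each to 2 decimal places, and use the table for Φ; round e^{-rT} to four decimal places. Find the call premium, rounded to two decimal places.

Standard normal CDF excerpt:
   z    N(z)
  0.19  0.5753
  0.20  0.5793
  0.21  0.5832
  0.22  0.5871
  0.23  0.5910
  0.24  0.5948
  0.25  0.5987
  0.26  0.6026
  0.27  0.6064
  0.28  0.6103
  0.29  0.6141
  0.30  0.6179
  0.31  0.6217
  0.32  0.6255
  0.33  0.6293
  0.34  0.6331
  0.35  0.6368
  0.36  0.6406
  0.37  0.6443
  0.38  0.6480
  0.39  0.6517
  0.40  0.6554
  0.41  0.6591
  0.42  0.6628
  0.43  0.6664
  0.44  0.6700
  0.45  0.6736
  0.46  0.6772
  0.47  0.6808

σ√T = 0.25 × 0.8165 = 0.2041
ln(S/K) + (r + σ²/2)T = ln(185/180) + (0.063 + 0.25²/2)·0.6667 = 0.0274 + 0.0628 = 0.0902
d₁ = 0.0902 / 0.2041 = 0.4420 → 0.44
d₂ = d₁ − σ√T = 0.4420 − 0.2041 = 0.2379 → 0.24
e^(−rT) = e^(−0.063·0.6667) = 0.9589
C = 185·N(0.44) − 180·0.9589·N(0.24) = 185·0.6700 − 180·0.9589·0.5948 = 123.9500 − 102.6637 = 21.2863

£21.29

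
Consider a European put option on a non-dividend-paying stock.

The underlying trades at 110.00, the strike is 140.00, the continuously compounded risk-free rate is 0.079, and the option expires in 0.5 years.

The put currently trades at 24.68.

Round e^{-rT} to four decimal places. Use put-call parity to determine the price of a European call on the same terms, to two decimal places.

e^(−rT) = e^(−0.079·0.5) = 0.9613
Put-call parity: C − P = S − K·e^(−rT) = 110 − 140·0.9613 = 110 − 134.5820 = -24.5820
C = P + (C − P) = 24.68 + (-24.5820) = 0.0980

0.10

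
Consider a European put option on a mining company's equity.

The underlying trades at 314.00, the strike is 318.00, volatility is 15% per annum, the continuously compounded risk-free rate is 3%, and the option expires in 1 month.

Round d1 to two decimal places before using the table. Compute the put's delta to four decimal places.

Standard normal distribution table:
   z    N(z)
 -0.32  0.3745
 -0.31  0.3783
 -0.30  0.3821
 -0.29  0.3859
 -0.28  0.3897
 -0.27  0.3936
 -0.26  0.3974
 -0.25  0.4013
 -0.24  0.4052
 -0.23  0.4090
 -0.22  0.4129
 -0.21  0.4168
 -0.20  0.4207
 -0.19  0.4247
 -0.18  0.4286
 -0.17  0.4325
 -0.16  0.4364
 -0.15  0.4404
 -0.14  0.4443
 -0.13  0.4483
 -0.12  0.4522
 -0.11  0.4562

σ√T = 0.15·√0.08333 = 0.0433
d₁ = [ln(314/318) + (0.03 + 0.15²/2)·0.08333] / 0.0433 = [-0.0127 + 0.0034] / 0.0433 = -0.2129 which rounds to -0.21
N(d₁) = N(-0.21) = 0.4168
Δ_put = N(d₁) − 1 = 0.4168 − 1 = -0.5832

-0.5832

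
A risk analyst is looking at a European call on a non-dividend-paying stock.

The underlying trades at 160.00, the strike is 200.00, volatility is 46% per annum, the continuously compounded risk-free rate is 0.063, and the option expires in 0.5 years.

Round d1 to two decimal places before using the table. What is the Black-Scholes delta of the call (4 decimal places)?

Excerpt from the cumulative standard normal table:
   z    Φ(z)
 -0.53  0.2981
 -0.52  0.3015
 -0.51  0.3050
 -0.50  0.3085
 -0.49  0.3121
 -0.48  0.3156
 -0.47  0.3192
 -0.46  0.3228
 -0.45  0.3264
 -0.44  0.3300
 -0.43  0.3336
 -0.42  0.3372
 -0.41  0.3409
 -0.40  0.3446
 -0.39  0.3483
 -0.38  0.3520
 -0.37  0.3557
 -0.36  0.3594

0.3336

T = 0.5;  σ√T = 0.3253
d₁ = [ln(160/200) + (0.063 + ½·0.46²)·0.5] / (σ√T) = (-0.2231 + 0.0844) / 0.3253 = -0.4266 which rounds to -0.43
N(d₁) = N(-0.43) = 0.3336
Δ_call = N(d₁) = 0.3336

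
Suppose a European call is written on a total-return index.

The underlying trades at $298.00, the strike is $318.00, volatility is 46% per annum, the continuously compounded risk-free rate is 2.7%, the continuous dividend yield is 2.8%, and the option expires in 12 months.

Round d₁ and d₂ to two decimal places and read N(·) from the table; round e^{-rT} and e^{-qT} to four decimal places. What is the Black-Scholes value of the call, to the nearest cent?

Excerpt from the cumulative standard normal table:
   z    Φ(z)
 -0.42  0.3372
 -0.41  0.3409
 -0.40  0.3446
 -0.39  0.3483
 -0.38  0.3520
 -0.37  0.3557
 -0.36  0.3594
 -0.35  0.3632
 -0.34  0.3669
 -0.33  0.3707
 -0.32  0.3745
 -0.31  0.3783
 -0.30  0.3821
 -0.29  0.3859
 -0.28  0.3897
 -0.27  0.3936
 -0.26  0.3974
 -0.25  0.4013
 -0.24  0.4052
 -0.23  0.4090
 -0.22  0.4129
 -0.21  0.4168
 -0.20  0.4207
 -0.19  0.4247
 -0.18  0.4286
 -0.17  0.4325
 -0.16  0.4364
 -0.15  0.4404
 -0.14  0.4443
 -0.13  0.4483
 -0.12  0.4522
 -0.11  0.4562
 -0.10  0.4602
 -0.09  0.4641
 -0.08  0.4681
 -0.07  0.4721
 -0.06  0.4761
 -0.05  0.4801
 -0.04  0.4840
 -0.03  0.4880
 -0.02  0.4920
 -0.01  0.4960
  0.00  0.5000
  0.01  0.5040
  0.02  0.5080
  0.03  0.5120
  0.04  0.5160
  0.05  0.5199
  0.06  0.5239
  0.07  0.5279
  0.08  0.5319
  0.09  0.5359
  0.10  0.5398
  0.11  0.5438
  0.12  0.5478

σ√T = 0.46·√1 = 0.4600
d₁ = [ln(298/318) + (0.027 − 0.028 + 0.46²/2)·1] / 0.4600 = [-0.0650 + 0.1048] / 0.4600 = 0.0866 ≈ 0.09
d₂ = d₁ − σ√T = 0.0866 − 0.4600 = -0.3734 ≈ -0.37
exp(−qT) = exp(−0.028·1) = 0.9724;  exp(−rT) = exp(−0.027·1) = 0.9734
N(d₁) = N(0.09) = 0.5359;  N(d₂) = N(-0.37) = 0.3557
C = 298·0.9724·0.5359 − 318·0.9734·0.3557 = 155.2905 − 110.1038 = 45.1867

$45.19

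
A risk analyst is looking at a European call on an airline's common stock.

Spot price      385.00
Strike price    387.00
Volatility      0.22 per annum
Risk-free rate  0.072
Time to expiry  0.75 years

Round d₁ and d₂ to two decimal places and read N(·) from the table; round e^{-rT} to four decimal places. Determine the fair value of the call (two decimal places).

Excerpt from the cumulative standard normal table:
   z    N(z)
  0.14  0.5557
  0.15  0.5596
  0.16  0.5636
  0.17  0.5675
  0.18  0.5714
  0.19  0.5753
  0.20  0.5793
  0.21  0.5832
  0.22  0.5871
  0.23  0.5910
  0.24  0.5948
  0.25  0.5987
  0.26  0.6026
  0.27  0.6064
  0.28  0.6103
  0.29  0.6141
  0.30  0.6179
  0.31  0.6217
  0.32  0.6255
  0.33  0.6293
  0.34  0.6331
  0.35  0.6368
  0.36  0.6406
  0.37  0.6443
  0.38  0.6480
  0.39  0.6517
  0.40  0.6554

38.53

T = 0.75;  σ√T = 0.1905
ln(S/K) + (r + σ²/2)T = ln(385/387) + (0.072 + 0.22²/2)·0.75 = -0.0052 + 0.0721 = 0.0670
d₁ = 0.0670 / 0.1905 = 0.3515 ⇒ 0.35
d₂ = d₁ − σ√T = 0.3515 − 0.1905 = 0.1610 ⇒ 0.16
e^(−rT) = e^(−0.072·0.75) = 0.9474
C = 385·N(0.35) − 387·0.9474·N(0.16) = 385·0.6368 − 387·0.9474·0.5636 = 245.1680 − 206.6404 = 38.5276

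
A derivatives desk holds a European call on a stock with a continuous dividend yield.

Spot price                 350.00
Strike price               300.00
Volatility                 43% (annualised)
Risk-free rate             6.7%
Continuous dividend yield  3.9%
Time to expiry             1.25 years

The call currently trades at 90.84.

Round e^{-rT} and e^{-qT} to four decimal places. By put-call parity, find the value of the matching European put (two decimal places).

exp(−qT) = exp(−0.039·1.25) = 0.9524;  exp(−rT) = exp(−0.067·1.25) = 0.9197
Put-call parity: C − P = S·e^(−qT) − K·e^(−rT) = 350·0.9524 − 300·0.9197 = 333.3400 − 275.9100 = 57.4300
P = C − (C − P) = 90.84 − (57.4300) = 33.4100

33.41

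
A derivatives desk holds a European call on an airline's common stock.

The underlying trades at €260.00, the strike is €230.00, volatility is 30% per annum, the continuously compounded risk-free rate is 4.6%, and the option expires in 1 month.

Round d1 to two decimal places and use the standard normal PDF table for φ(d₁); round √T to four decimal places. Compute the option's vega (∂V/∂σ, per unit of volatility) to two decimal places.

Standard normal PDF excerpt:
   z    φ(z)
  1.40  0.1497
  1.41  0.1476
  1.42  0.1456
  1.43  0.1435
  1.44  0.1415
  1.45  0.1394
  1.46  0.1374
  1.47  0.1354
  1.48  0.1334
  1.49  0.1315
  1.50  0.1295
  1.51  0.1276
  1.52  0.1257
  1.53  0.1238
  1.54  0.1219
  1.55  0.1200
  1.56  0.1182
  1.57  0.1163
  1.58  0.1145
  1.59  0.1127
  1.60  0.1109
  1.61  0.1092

9.72

σ√T = 0.3·√0.08333 = 0.0866
d₁ = [ln(260/230) + (0.046 + 0.3²/2)·0.08333] / 0.0866 = [0.1226 + 0.0076] / 0.0866 = 1.5033 → 1.50
√T = √0.08333 = 0.2887
φ(d₁) = φ(1.50) = 0.1295
vega = S·φ(d₁)·√T = 260·0.1295·0.2887 = 9.7205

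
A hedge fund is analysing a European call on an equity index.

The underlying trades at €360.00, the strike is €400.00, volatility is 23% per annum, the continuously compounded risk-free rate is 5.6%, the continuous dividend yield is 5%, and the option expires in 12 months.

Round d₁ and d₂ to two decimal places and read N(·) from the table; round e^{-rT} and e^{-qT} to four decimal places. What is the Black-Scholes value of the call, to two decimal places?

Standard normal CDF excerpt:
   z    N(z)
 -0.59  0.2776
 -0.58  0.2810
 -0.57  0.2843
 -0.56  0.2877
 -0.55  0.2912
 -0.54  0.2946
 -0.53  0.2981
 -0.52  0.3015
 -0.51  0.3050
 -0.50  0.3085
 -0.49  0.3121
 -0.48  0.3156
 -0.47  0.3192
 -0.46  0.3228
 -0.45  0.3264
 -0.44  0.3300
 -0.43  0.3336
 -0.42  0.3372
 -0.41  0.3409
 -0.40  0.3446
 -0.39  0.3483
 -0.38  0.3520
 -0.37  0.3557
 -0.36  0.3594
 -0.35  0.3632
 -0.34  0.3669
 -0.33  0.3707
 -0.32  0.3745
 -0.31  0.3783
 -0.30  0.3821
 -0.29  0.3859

€18.11

T = 1;  σ√T = 0.2300
ln(S/K) + (r − q + σ²/2)T = ln(360/400) + (0.056 − 0.05 + 0.23²/2)·1 = -0.1054 + 0.0324 = -0.0729
d₁ = -0.0729 / 0.2300 = -0.3170 ⇒ -0.32
d₂ = d₁ − σ√T = -0.3170 − 0.2300 = -0.5470 ⇒ -0.55
exp(−qT) = exp(−0.05·1) = 0.9512;  exp(−rT) = exp(−0.056·1) = 0.9455
C = 360·0.9512·N(-0.32) − 400·0.9455·N(-0.55) = 360·0.9512·0.3745 − 400·0.9455·0.2912 = 128.2408 − 110.1318 = 18.1089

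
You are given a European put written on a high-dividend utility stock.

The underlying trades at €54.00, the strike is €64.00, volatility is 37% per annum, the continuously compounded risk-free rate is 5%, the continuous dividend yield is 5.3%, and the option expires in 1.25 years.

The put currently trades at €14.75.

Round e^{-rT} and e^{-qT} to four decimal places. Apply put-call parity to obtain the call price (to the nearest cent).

€5.17

exp(−qT) = exp(−0.053·1.25) = 0.9359;  exp(−rT) = exp(−0.05·1.25) = 0.9394
Put-call parity: C − P = S·e^(−qT) − K·e^(−rT) = 54·0.9359 − 64·0.9394 = 50.5386 − 60.1216 = -9.5830
C = P + (C − P) = 14.75 + (-9.5830) = 5.1670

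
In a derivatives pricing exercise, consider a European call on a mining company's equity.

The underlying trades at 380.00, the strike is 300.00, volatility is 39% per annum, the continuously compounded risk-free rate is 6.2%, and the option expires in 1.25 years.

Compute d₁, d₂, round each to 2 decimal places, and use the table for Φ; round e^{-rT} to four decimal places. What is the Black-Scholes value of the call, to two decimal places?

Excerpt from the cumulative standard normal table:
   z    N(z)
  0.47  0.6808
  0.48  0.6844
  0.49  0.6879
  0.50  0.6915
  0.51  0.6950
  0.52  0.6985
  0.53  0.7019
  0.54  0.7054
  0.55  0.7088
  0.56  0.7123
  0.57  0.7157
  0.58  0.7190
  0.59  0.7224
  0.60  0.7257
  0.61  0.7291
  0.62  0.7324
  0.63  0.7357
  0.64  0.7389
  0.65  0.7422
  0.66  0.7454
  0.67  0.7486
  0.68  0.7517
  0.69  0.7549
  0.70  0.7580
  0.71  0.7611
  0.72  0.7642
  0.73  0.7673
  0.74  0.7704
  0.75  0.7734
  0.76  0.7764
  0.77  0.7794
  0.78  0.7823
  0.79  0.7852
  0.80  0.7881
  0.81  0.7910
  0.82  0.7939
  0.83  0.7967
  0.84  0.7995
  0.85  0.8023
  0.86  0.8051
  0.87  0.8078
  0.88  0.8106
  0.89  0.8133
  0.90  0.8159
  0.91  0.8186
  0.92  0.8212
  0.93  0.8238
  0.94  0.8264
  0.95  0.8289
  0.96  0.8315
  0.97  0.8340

σ√T = 0.39 × 1.1180 = 0.4360
ln(S/K) + (r + σ²/2)T = ln(380/300) + (0.062 + 0.39²/2)·1.25 = 0.2364 + 0.1726 = 0.4090
d₁ = 0.4090 / 0.4360 = 0.9379 → 0.94
d₂ = d₁ − σ√T = 0.9379 − 0.4360 = 0.5019 → 0.50
e^(−rT) = e^(−0.062·1.25) = 0.9254
C = 380·N(0.94) − 300·0.9254·N(0.50) = 380·0.8264 − 300·0.9254·0.6915 = 314.0320 − 191.9742 = 122.0578

122.06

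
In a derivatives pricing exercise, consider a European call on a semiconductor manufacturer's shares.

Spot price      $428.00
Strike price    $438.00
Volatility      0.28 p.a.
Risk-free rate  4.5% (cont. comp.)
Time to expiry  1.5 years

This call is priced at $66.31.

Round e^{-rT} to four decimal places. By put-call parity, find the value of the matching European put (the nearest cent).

$47.71

exp(−rT) = exp(−0.045·1.5) = 0.9347
Put-call parity: C − P = S − K·e^(−rT) = 428 − 438·0.9347 = 428 − 409.3986 = 18.6014
P = C − (C − P) = 66.31 − (18.6014) = 47.7086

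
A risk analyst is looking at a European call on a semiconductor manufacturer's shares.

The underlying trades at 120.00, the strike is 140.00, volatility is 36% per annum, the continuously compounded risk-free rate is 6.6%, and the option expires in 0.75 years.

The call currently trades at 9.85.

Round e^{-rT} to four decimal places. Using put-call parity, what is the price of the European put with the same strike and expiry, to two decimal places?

exp(−rT) = exp(−0.066·0.75) = 0.9517
Put-call parity: C − P = S − K·e^(−rT) = 120 − 140·0.9517 = 120 − 133.2380 = -13.2380
P = C − (C − P) = 9.85 − (-13.2380) = 23.0880

23.09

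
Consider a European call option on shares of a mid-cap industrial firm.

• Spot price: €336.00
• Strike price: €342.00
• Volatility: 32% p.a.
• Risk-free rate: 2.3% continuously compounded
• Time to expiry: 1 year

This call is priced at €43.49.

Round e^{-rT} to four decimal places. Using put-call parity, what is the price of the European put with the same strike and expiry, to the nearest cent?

exp(−rT) = exp(−0.023·1) = 0.9773
Put-call parity: C − P = S − K·e^(−rT) = 336 − 342·0.9773 = 336 − 334.2366 = 1.7634
P = C − (C − P) = 43.49 − (1.7634) = 41.7266

€41.73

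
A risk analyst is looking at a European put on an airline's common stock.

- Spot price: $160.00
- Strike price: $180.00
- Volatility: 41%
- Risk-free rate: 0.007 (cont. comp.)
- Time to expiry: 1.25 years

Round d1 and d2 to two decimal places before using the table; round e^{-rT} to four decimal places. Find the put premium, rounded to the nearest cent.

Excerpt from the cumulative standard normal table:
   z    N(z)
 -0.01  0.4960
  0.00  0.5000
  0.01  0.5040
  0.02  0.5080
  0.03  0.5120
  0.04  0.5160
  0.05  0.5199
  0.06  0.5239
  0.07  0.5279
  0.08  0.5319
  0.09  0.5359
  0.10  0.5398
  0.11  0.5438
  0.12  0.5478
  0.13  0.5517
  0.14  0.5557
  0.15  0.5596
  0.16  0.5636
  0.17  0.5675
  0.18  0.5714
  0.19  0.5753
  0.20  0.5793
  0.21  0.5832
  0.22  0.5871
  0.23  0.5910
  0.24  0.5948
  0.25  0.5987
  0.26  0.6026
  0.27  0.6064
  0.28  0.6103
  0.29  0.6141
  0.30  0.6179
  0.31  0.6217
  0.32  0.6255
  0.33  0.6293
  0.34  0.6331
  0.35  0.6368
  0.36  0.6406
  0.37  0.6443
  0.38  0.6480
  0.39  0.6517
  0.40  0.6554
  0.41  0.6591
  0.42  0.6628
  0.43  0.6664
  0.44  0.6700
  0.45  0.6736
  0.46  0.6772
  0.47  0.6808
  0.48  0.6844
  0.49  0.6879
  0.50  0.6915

σ√T = 0.41·√1.25 = 0.4584
d₁ = [ln(160/180) + (0.007 + ½·0.41²)·1.25] / (σ√T) = (-0.1178 + 0.1138) / 0.4584 = -0.0087 ⇒ -0.01
d₂ = -0.0087 − 0.4584 = -0.4671 ⇒ -0.47
e^(−rT) = e^(−0.007·1.25) = 0.9913
P = 180·0.9913·N(0.47) − 160·N(0.01) = 180·0.9913·0.6808 − 160·0.5040 = 121.4779 − 80.6400 = 40.8379

$40.84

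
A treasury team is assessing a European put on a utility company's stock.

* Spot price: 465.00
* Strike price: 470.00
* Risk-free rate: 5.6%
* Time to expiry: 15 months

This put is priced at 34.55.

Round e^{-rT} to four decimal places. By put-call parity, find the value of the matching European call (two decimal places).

61.32

exp(−rT) = exp(−0.056·1.25) = 0.9324
Put-call parity: C − P = S − K·e^(−rT) = 465 − 470·0.9324 = 465 − 438.2280 = 26.7720
C = P + (C − P) = 34.55 + (26.7720) = 61.3220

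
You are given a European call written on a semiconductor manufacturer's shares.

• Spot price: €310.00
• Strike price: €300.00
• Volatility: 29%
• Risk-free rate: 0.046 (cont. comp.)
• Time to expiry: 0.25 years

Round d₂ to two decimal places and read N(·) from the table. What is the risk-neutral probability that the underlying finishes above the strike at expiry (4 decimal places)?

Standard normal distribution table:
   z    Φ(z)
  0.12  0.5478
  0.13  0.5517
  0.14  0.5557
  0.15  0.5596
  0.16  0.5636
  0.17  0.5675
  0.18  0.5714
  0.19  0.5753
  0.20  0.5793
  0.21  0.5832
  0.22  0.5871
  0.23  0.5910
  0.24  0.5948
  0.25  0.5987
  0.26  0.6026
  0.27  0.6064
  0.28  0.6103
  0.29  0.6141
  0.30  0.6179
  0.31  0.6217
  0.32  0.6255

0.5910

σ√T = 0.29 × 0.5000 = 0.1450
d₁ = [ln(310/300) + (0.046 + 0.29²/2)·0.25] / 0.1450 = [0.0328 + 0.0220] / 0.1450 = 0.3779 ≈ 0.38
d₂ = d₁ − σ√T = 0.3779 − 0.1450 = 0.2329 ≈ 0.23
Pr(exercise) under Q = N(d₂) = 0.5910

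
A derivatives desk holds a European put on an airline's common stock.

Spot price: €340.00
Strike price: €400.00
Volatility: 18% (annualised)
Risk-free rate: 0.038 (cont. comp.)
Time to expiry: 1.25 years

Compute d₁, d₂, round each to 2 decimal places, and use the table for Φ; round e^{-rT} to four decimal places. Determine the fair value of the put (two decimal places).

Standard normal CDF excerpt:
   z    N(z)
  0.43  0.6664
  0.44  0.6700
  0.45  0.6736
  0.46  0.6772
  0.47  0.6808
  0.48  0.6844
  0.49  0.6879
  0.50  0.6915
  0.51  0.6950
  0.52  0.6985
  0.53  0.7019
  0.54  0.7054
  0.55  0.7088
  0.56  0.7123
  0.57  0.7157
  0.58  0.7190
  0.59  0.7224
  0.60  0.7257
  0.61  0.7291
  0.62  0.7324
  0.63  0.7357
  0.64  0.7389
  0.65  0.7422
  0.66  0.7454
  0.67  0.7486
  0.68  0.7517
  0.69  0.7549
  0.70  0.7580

€54.07

σ√T = 0.18 × 1.1180 = 0.2012
d₁ = [ln(340/400) + (0.038 + 0.18²/2)·1.25] / 0.2012 = [-0.1625 + 0.0678] / 0.2012 = -0.4709 ⇒ -0.47
d₂ = d₁ − σ√T = -0.4709 − 0.2012 = -0.6722 ⇒ -0.67
e^(−rT) = e^(−0.038·1.25) = 0.9536
N(−d₂) = N(0.67) = 0.7486;  N(−d₁) = N(0.47) = 0.6808
P = 400·0.9536·0.7486 − 340·0.6808 = 285.5460 − 231.4720 = 54.0740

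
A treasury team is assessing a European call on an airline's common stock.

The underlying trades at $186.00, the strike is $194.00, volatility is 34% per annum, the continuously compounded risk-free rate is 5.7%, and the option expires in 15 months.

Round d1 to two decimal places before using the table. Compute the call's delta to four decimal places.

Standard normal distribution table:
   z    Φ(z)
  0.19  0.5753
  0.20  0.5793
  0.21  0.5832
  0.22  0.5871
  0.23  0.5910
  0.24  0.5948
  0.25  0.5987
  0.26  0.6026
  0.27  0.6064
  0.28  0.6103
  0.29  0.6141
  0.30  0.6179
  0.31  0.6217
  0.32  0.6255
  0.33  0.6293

σ√T = 0.34 × 1.1180 = 0.3801
d₁ = [ln(186/194) + (0.057 + ½·0.34²)·1.25] / (σ√T) = (-0.0421 + 0.1435) / 0.3801 = 0.2667 ⇒ 0.27
N(d₁) = N(0.27) = 0.6064
Δ_call = N(d₁) = 0.6064

0.6064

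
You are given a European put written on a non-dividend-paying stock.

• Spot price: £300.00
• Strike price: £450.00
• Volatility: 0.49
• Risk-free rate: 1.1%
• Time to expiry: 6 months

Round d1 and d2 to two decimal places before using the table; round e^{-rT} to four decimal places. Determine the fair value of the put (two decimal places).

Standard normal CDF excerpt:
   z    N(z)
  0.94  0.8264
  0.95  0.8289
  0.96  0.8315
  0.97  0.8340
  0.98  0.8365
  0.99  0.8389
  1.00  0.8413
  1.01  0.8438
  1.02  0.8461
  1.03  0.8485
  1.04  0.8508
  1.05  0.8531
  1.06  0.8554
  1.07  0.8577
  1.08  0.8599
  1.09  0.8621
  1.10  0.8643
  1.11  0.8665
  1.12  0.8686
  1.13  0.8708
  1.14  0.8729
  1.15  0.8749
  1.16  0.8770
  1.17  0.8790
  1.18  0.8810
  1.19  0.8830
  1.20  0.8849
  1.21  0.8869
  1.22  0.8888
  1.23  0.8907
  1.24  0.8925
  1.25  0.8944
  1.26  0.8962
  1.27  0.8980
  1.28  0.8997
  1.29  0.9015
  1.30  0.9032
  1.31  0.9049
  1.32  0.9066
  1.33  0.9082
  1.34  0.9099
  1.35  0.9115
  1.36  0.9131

£155.49

T = 0.5;  σ√T = 0.3465
d₁ = [ln(300/450) + (0.011 + 0.49²/2)·0.5] / 0.3465 = [-0.4055 + 0.0655] / 0.3465 = -0.9811 which rounds to -0.98
d₂ = d₁ − σ√T = -0.9811 − 0.3465 = -1.3276 which rounds to -1.33
e^(−rT) = e^(−0.011·0.5) = 0.9945
P = 450·0.9945·N(1.33) − 300·N(0.98) = 450·0.9945·0.9082 − 300·0.8365 = 406.4422 − 250.9500 = 155.4922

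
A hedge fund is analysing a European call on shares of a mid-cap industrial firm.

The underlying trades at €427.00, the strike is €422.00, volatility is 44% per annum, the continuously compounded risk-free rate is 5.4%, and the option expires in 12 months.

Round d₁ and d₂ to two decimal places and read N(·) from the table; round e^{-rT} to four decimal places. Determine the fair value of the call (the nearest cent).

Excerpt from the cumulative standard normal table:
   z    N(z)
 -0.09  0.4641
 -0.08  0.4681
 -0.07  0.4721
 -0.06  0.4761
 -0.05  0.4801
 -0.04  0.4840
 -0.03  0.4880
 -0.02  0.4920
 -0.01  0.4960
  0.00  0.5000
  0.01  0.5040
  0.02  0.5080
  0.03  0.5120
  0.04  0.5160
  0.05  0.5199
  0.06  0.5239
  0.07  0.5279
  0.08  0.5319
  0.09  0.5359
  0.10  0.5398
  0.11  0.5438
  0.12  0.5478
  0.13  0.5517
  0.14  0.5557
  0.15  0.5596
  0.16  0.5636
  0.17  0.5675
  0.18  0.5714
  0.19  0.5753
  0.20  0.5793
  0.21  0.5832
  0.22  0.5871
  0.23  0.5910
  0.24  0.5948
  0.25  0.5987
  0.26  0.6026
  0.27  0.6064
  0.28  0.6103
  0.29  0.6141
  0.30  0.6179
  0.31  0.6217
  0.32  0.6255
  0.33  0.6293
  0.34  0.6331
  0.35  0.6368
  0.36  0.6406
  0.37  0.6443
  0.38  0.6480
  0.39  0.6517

€86.37

σ√T = 0.44·√1 = 0.4400
ln(S/K) + (r + σ²/2)T = ln(427/422) + (0.054 + 0.44²/2)·1 = 0.0118 + 0.1508 = 0.1626
d₁ = 0.1626 / 0.4400 = 0.3695 ≈ 0.37
d₂ = d₁ − σ√T = 0.3695 − 0.4400 = -0.0705 ≈ -0.07
exp(−rT) = exp(−0.054·1) = 0.9474
N(d₁) = N(0.37) = 0.6443;  N(d₂) = N(-0.07) = 0.4721
C = 427·0.6443 − 422·0.9474·0.4721 = 275.1161 − 188.7469 = 86.3692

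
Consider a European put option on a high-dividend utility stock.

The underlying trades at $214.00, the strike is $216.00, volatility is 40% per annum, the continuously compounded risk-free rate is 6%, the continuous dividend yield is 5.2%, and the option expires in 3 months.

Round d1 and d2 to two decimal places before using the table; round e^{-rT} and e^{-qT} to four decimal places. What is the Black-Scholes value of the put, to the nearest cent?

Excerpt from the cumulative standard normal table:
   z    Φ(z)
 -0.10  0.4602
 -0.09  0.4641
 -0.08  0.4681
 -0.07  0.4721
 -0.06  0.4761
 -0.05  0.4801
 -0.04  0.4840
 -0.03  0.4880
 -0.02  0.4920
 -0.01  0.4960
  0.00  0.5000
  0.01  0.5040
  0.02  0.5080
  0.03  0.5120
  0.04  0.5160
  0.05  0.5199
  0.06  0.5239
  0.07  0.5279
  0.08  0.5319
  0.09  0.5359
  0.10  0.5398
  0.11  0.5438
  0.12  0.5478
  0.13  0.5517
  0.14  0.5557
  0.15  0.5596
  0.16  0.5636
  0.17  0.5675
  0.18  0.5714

σ√T = 0.4 × 0.5000 = 0.2000
d₁ = [ln(214/216) + (0.06 − 0.052 + 0.4²/2)·0.25] / 0.2000 = [-0.0093 + 0.0220] / 0.2000 = 0.0635 which rounds to 0.06
d₂ = d₁ − σ√T = 0.0635 − 0.2000 = -0.1365 which rounds to -0.14
exp(−qT) = exp(−0.052·0.25) = 0.9871;  exp(−rT) = exp(−0.06·0.25) = 0.9851
P = 216·0.9851·N(0.14) − 214·0.9871·N(-0.06) = 216·0.9851·0.5557 − 214·0.9871·0.4761 = 118.2427 − 100.5711 = 17.6717

$17.67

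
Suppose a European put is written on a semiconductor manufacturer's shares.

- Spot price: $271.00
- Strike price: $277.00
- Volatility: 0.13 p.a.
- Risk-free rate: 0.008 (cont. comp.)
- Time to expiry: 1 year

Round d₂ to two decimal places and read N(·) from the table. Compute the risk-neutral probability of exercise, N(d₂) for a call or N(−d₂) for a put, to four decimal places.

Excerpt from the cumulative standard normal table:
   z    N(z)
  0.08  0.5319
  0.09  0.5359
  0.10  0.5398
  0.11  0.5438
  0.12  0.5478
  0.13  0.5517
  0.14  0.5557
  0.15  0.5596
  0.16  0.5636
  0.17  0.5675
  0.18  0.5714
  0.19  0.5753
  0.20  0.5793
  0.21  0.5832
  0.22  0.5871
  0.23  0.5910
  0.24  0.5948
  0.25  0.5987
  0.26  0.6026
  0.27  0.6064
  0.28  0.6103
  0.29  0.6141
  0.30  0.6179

σ√T = 0.13 × 1.0000 = 0.1300
d₁ = [ln(271/277) + (0.008 + 0.13²/2)·1] / 0.1300 = [-0.0219 + 0.0164] / 0.1300 = -0.0419 ≈ -0.04
d₂ = d₁ − σ√T = -0.0419 − 0.1300 = -0.1719 ≈ -0.17
Risk-neutral Pr[S_T < K] = N(−d₂) = N(0.17) = 0.5675

0.5675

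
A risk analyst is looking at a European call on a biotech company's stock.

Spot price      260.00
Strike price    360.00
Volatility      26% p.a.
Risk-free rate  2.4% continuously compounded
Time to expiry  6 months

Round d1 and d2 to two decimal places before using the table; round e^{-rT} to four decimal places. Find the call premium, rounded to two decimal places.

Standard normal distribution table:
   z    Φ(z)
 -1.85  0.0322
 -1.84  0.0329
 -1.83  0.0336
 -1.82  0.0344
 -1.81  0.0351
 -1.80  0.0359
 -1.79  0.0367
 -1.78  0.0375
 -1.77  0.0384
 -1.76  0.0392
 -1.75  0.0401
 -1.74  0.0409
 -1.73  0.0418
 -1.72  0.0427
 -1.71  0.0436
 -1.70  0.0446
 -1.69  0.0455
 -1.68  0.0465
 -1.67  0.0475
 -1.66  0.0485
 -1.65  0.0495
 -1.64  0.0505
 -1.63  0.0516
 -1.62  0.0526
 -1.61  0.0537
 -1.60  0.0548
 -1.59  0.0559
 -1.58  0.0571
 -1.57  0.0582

1.19

σ√T = 0.26 × 0.7071 = 0.1838
ln(S/K) + (r + σ²/2)T = ln(260/360) + (0.024 + 0.26²/2)·0.5 = -0.3254 + 0.0289 = -0.2965
d₁ = -0.2965 / 0.1838 = -1.6129 which rounds to -1.61
d₂ = d₁ − σ√T = -1.6129 − 0.1838 = -1.7967 which rounds to -1.80
exp(−rT) = exp(−0.024·0.5) = 0.9881
N(d₁) = N(-1.61) = 0.0537;  N(d₂) = N(-1.80) = 0.0359
C = 260·0.0537 − 360·0.9881·0.0359 = 13.9620 − 12.7702 = 1.1918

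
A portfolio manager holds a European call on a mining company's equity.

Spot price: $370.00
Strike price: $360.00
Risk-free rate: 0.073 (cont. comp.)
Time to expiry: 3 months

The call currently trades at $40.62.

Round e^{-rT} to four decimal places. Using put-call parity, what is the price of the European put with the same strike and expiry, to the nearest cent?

e^(−rT) = e^(−0.073·0.25) = 0.9819
Put-call parity: C − P = S − K·e^(−rT) = 370 − 360·0.9819 = 370 − 353.4840 = 16.5160
P = C − (C − P) = 40.62 − (16.5160) = 24.1040

$24.10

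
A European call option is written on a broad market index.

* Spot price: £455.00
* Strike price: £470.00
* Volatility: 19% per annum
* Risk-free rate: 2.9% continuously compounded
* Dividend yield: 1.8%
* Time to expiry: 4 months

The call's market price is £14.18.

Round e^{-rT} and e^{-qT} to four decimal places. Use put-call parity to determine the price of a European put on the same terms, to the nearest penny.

e^(−qT) = e^(−0.018·0.3333) = 0.9940;  e^(−rT) = e^(−0.029·0.3333) = 0.9904
Put-call parity: C − P = S·e^(−qT) − K·e^(−rT) = 455·0.9940 − 470·0.9904 = 452.2700 − 465.4880 = -13.2180
P = C − (C − P) = 14.18 − (-13.2180) = 27.3980

£27.40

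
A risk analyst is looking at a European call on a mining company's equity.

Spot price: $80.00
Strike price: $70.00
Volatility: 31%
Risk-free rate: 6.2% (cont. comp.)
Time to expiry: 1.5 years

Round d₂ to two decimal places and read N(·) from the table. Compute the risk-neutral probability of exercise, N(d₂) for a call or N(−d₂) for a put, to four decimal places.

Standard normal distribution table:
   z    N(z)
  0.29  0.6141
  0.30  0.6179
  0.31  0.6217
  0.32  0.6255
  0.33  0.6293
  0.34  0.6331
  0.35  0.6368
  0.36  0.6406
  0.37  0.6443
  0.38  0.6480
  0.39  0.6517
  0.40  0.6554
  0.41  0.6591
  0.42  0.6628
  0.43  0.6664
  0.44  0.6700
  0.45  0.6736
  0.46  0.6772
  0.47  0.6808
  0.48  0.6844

σ√T = 0.31·√1.5 = 0.3797
d₁ = [ln(80/70) + (0.062 + ½·0.31²)·1.5] / (σ√T) = (0.1335 + 0.1651) / 0.3797 = 0.7865 which rounds to 0.79
d₂ = 0.7865 − 0.3797 = 0.4068 which rounds to 0.41
Pr(exercise) under Q = N(d₂) = 0.6591

0.6591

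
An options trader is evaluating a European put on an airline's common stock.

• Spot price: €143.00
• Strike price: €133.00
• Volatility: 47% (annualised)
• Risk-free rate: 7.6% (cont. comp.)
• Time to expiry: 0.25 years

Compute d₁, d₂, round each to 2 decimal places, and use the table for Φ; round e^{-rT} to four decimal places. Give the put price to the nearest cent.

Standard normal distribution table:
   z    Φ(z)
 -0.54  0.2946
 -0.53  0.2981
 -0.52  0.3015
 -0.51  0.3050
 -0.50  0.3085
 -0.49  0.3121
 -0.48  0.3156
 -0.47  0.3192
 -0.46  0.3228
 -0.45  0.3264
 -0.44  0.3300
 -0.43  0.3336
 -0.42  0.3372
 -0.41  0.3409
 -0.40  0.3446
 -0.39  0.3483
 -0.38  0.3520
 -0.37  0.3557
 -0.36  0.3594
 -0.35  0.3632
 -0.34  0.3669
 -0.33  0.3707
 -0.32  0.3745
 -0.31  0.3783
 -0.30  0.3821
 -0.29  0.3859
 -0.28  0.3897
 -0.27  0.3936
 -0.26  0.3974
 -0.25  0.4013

σ√T = 0.47·√0.25 = 0.2350
d₁ = [ln(143/133) + (0.076 + 0.47²/2)·0.25] / 0.2350 = [0.0725 + 0.0466] / 0.2350 = 0.5068 → 0.51
d₂ = d₁ − σ√T = 0.5068 − 0.2350 = 0.2718 → 0.27
exp(−rT) = exp(−0.076·0.25) = 0.9812
N(−d₂) = N(-0.27) = 0.3936;  N(−d₁) = N(-0.51) = 0.3050
P = 133·0.9812·0.3936 − 143·0.3050 = 51.3646 − 43.6150 = 7.7496

€7.75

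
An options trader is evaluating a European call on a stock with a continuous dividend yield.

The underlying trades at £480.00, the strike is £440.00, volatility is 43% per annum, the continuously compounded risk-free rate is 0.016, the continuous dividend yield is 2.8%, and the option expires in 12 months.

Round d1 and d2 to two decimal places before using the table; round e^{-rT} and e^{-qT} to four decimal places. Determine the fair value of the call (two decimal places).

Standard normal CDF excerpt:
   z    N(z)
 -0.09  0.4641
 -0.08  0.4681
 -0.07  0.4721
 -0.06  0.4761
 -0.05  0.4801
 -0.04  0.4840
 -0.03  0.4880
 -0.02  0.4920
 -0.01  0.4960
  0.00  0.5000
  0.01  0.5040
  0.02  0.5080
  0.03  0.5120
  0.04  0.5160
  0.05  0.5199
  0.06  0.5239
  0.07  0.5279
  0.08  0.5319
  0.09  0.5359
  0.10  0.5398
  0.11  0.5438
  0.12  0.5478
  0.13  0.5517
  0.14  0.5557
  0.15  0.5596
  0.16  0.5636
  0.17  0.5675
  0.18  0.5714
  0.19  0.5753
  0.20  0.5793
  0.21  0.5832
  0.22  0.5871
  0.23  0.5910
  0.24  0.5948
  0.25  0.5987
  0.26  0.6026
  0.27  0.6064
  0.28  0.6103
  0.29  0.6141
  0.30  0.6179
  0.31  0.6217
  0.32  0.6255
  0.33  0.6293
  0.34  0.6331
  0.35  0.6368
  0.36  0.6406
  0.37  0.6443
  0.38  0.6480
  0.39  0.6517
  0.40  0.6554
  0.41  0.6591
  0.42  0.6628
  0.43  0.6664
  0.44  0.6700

£94.61

σ√T = 0.43 × 1.0000 = 0.4300
d₁ = [ln(480/440) + (0.016 − 0.028 + ½·0.43²)·1] / (σ√T) = (0.0870 + 0.0804) / 0.4300 = 0.3894 → 0.39
d₂ = 0.3894 − 0.4300 = -0.0406 → -0.04
e^(−qT) = e^(−0.028·1) = 0.9724;  e^(−rT) = e^(−0.016·1) = 0.9841
N(d₁) = N(0.39) = 0.6517;  N(d₂) = N(-0.04) = 0.4840
C = 480·0.9724·0.6517 − 440·0.9841·0.4840 = 304.1823 − 209.5739 = 94.6083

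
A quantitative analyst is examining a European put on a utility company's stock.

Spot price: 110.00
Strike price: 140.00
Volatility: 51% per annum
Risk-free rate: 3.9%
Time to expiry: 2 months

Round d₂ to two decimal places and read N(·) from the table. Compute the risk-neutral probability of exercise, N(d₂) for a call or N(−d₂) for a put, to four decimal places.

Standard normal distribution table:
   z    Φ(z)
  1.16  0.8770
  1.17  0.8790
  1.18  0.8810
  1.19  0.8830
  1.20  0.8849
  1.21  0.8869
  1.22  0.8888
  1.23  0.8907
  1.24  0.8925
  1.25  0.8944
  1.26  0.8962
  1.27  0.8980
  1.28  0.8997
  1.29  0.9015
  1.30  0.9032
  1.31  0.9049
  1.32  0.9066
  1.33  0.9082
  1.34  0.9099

0.8907

σ√T = 0.51·√0.1667 = 0.2082
d₁ = [ln(110/140) + (0.039 + 0.51²/2)·0.1667] / 0.2082 = [-0.2412 + 0.0282] / 0.2082 = -1.0230 which rounds to -1.02
d₂ = d₁ − σ√T = -1.0230 − 0.2082 = -1.2312 which rounds to -1.23
Risk-neutral Pr[S_T < K] = N(−d₂) = N(1.23) = 0.8907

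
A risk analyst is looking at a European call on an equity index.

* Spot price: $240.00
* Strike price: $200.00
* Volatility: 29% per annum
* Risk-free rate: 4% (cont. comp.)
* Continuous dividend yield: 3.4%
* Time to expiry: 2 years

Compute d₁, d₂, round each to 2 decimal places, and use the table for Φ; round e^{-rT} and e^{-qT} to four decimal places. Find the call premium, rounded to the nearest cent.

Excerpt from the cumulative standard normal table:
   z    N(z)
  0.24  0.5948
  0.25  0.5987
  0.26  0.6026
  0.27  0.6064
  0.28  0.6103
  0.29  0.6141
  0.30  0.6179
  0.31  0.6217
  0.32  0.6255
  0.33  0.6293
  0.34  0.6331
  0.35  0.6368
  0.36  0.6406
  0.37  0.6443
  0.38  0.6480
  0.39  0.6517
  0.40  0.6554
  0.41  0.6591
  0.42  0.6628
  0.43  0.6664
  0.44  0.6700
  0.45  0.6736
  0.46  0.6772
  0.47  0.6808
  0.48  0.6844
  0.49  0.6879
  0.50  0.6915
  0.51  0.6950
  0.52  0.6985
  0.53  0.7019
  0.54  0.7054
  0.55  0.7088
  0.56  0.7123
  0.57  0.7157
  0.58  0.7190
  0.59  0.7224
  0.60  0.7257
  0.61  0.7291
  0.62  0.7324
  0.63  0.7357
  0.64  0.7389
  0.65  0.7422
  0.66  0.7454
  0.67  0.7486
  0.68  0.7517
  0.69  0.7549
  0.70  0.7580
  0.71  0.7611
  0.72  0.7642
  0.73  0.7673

$56.60

σ√T = 0.29·√2 = 0.4101
ln(S/K) + (r − q + σ²/2)T = ln(240/200) + (0.04 − 0.034 + 0.29²/2)·2 = 0.1823 + 0.0961 = 0.2784
d₁ = 0.2784 / 0.4101 = 0.6789 ⇒ 0.68
d₂ = d₁ − σ√T = 0.6789 − 0.4101 = 0.2688 ⇒ 0.27
exp(−qT) = exp(−0.034·2) = 0.9343;  exp(−rT) = exp(−0.04·2) = 0.9231
N(d₁) = N(0.68) = 0.7517;  N(d₂) = N(0.27) = 0.6064
C = 240·0.9343·0.7517 − 200·0.9231·0.6064 = 168.5552 − 111.9536 = 56.6016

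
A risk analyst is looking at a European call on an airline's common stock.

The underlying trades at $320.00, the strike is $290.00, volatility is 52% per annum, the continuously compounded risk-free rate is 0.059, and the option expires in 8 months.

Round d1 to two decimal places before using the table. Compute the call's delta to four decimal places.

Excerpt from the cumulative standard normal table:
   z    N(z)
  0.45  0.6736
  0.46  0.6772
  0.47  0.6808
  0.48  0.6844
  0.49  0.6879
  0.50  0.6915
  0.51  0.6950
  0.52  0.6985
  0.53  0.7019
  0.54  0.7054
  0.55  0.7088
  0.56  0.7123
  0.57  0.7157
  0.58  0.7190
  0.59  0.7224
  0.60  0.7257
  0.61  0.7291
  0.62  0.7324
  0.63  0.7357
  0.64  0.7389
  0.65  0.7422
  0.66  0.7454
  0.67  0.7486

T = 0.6667;  σ√T = 0.4246
d₁ = [ln(320/290) + (0.059 + ½·0.52²)·0.6667] / (σ√T) = (0.0984 + 0.1295) / 0.4246 = 0.5368 ≈ 0.54
N(d₁) = N(0.54) = 0.7054
Δ_call = N(d₁) = 0.7054

0.7054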